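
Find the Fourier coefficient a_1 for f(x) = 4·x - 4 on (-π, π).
a_1 = (1/π) ∫_{-π}^{π} f(x)·cos(1x) dx.
Evaluate the integral (use parity and integration by parts as needed): a_1 = 0.

Final answer: 0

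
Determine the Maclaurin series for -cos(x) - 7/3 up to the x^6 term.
x^6/720 - x^4/24 + x^2/2 - 10/3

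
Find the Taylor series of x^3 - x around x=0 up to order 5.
x^3 - x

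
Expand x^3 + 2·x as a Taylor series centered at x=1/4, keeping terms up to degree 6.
33/64 + 35·(x - 1/4)/16 + 3·(x - 1/4)^2/4 + (x - 1/4)^3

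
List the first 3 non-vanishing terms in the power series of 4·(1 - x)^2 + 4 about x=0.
4·x^2 - 8·x + 8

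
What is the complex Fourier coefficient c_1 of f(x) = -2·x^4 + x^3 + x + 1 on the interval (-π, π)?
Compute the real Fourier coefficients first: a_1 = -96 + 16·π^2, b_1 = -10 + 2·π^2.
Then c_1 = (a_1 − i·b_1)/2 = -48 + 8·π^2 - i·π^2 + 5·i.

Final answer: -48 + 8·π^2 - i·π^2 + 5·i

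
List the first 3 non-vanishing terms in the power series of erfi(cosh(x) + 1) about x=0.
13·x^4·e^(4)/(12·√(π)) + x^2·e^(4)/√(π) + erfi(2)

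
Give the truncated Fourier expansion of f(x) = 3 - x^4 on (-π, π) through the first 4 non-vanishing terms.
(-48 + 8·π^2)·cos(x) + (3 - 2·π^2)·cos(2·x) + (-16/27 + 8·π^2/9)·cos(3·x) - π^4/5 + 3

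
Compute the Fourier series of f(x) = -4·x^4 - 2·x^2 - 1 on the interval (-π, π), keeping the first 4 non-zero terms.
(-184 + 32·π^2)·cos(x) + (10 - 8·π^2)·cos(2·x) + (-40/27 + 32·π^2/9)·cos(3·x) - 4·π^4/5 - 2·π^2/3 - 1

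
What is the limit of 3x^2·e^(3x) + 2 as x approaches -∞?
The product is a 0·∞ indeterminate form at x → -∞.
Rewrite the product as 3x^2 / e^(-3x) (an ∞/∞ form) and apply L'Hôpital, or use the standard hierarchy e^(3|x|) ≫ |x^2| as x → -∞.
The indeterminate product → 0, so the limit = 2.

Final answer: 2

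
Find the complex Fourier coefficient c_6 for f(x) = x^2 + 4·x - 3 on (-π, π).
Compute the real Fourier coefficients first: a_6 = 1/9, b_6 = -4/3.
Then c_6 = (a_6 − i·b_6)/2 = 1/18 + 2·i/3.

Final answer: 1/18 + 2·i/3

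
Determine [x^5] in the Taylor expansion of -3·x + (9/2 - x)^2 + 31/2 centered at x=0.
Expand to order 5: -3·x + (9/2 - x)^2 + 31/2 = x^2 - 12·x + 143/4 + O(x^6).
The coefficient of x^5 is 0.

Final answer: 0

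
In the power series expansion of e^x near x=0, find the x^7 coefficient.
Expand to order 7: e^x = x^7/5040 + x^6/720 + x^5/120 + x^4/24 + x^3/6 + x^2/2 + x + 1 + O(x^8).
The coefficient of x^7 is 1/5040.

Final answer: 1/5040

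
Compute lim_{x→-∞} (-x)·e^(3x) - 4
The product is a 0·∞ indeterminate form at x → -∞.
Rewrite the product as (-x) / e^(-3x) (an ∞/∞ form) and apply L'Hôpital, or use the standard hierarchy e^(3|x|) ≫ |(-x)| as x → -∞.
The indeterminate product → 0, so the limit = -4.

Final answer: -4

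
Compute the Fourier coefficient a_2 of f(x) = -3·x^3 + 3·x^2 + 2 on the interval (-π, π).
a_2 = (1/π) ∫_{-π}^{π} f(x)·cos(2x) dx.
Evaluate the integral (use parity and integration by parts as needed): a_2 = 3.

Final answer: 3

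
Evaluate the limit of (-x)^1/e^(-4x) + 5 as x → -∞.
The quotient is an ∞/∞ indeterminate form as x → -∞.
Compare growth rates of the dominant terms (exponentials ≫ polynomials ≫ logarithms), or apply L'Hôpital's rule; the quotient → 0.
Adding the constant: 0 + 5 = 5. Limit = 5.

Final answer: 5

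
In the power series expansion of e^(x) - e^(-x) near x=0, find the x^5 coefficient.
Expand to order 5: e^(x) - e^(-x) = x^5/60 + x^3/3 + 2·x + O(x^6).
The coefficient of x^5 is 1/60.

Final answer: 1/60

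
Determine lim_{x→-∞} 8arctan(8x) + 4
Evaluate the dominant behaviour as x → -∞; each term tends to a finite value or vanishes.
Limit = 4 - 4·π.

Final answer: 4 - 4·π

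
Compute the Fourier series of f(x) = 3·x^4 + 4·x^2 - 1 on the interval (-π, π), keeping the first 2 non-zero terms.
(128 - 24·π^2)·cos(x) - 1 + 4·π^2/3 + 3·π^4/5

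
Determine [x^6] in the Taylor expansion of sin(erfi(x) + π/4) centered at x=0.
Expand to order 6: sin(erfi(x) + π/4) = x^6·(-14·√(2)/(45·π) - 2·√(2)/(45·π^3) + 4·√(2)/(9·π^2)) + x^5·(-2·√(2)/(3·π^(3/2)) + 2·√(2)/(15·π^(5/2)) + √(2)/(10·√(π))) + x^4·(-2·√(2)/(3·π) + √(2)/(3·π^2)) + x^3·(-2·√(2)/(3·π^(3/2)) + √(2)/(3·√(π))) - √(2)·x^2/π + √(2)·x/√(π) + √(2)/2 + O(x^7).
The coefficient of x^6 is -14·√(2)/(45·π) - 2·√(2)/(45·π^3) + 4·√(2)/(9·π^2).

Final answer: -14·√(2)/(45·π) - 2·√(2)/(45·π^3) + 4·√(2)/(9·π^2)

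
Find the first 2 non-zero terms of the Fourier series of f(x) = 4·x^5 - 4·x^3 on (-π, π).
(-168·π^2 + 8·π^4 + 1008)·sin(x) + (-4·π^4 - 36 + 24·π^2)·sin(2·x)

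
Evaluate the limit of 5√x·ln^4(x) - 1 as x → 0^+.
The product is a 0·∞ indeterminate form at x → 0⁺.
Rewrite the product as 5·ln^4(x) / x^(-1/2) and apply L'Hôpital, or use the standard hierarchy x^(-1/2) ≫ |ln x|^4 as x → 0⁺.
The indeterminate product → 0, so the limit = -1.

Final answer: -1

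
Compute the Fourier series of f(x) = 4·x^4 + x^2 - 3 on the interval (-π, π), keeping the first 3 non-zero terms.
(188 - 32·π^2)·cos(x) + (-11 + 8·π^2)·cos(2·x) - 3 + π^2/3 + 4·π^4/5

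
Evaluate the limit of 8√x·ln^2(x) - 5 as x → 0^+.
The product is a 0·∞ indeterminate form at x → 0⁺.
Rewrite the product as 8·ln^2(x) / x^(-1/2) and apply L'Hôpital, or use the standard hierarchy x^(-1/2) ≫ |ln x|^2 as x → 0⁺.
The indeterminate product → 0, so the limit = -5.

Final answer: -5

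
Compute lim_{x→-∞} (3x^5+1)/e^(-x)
This is an ∞/∞ indeterminate form as x → -∞.
Compare growth rates of the dominant terms (exponentials ≫ polynomials ≫ logarithms), or apply L'Hôpital's rule; the quotient → 0.
Limit = 0.

Final answer: 0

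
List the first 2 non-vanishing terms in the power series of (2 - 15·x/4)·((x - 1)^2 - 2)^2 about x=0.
17·x/4 + 2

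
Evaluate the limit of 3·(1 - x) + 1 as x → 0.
Direct substitution at x = 0 gives 4.

Final answer: 4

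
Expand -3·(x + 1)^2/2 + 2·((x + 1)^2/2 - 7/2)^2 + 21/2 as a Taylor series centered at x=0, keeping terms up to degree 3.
2·x^3 - 11·x^2/2 - 15·x + 27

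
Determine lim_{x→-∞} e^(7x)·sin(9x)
Evaluate the dominant behaviour as x → -∞; each term tends to a finite value or vanishes.
Limit = 0.

Final answer: 0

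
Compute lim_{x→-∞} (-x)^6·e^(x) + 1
The product is a 0·∞ indeterminate form at x → -∞.
Rewrite the product as (-x)^6 / e^(-x) (an ∞/∞ form) and apply L'Hôpital, or use the standard hierarchy e^(|x|) ≫ |(-x)^6| as x → -∞.
The indeterminate product → 0, so the limit = 1.

Final answer: 1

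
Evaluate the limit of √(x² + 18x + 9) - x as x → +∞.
This is an ∞ − ∞ indeterminate form.
Multiply and divide by the conjugate √(x²+18x + 9) + x; the x² terms cancel, leaving (18x + 9)/(√(x²+18x + 9)+x) → 18/2 = 9.
Limit = 9.

Final answer: 9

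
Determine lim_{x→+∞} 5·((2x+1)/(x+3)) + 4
Evaluate the dominant behaviour as x → +∞; each term tends to a finite value or vanishes.
Limit = 14.

Final answer: 14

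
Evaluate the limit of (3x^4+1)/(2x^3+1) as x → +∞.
This is an ∞/∞ indeterminate form as x → +∞.
Divide numerator and denominator by x^4 and let the lower-order terms vanish; the numerator's degree 4 exceeds the denominator's degree 3, so the quotient diverges.
Limit = ∞.

Final answer: ∞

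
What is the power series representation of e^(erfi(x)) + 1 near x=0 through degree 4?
x^4·(2/(3·π^2) + 4/(3·π)) + x^3·(4/(3·π^(3/2)) + 2/(3·√(π))) + 2·x^2/π + 2·x/√(π) + 2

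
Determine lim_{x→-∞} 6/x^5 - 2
Evaluate the dominant behaviour as x → -∞; each term tends to a finite value or vanishes.
Limit = -2.

Final answer: -2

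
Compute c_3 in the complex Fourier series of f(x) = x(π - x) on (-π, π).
Compute the real Fourier coefficients first: a_3 = 4/9, b_3 = 2·π/3.
Then c_3 = (a_3 − i·b_3)/2 = 2/9 - i·π/3.

Final answer: 2/9 - i·π/3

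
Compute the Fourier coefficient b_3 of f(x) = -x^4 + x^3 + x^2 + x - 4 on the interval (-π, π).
b_3 = (1/π) ∫_{-π}^{π} f(x)·sin(3x) dx.
Evaluate the integral (use parity and integration by parts as needed): b_3 = 2/9 + 2·π^2/3.

Final answer: 2/9 + 2·π^2/3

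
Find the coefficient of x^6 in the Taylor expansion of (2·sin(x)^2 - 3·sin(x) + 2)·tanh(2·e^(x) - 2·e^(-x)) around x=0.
-5822/15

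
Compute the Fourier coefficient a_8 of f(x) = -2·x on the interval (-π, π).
a_8 = (1/π) ∫_{-π}^{π} f(x)·cos(8x) dx.
Evaluate the integral (use parity and integration by parts as needed): a_8 = 0.

Final answer: 0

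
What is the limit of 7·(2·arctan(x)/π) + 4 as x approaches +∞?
Evaluate the dominant behaviour as x → +∞; each term tends to a finite value or vanishes.
Limit = 11.

Final answer: 11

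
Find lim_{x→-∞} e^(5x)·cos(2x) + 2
Evaluate the dominant behaviour as x → -∞; each term tends to a finite value or vanishes.
Limit = 2.

Final answer: 2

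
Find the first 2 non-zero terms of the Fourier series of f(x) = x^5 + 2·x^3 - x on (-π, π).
(-36·π^2 + 2·π^4 + 214)·sin(x) + (-π^4 - 7/2 + 3·π^2)·sin(2·x)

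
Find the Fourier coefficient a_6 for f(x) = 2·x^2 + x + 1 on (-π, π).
a_6 = (1/π) ∫_{-π}^{π} f(x)·cos(6x) dx.
Evaluate the integral (use parity and integration by parts as needed): a_6 = 2/9.

Final answer: 2/9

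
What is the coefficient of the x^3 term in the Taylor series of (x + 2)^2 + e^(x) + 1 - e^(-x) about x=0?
Expand to order 3: (x + 2)^2 + e^(x) + 1 - e^(-x) = x^3/3 + x^2 + 6·x + 5 + O(x^4).
The coefficient of x^3 is 1/3.

Final answer: 1/3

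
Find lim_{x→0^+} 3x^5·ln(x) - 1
The product is a 0·∞ indeterminate form at x → 0⁺.
Rewrite the product as 3·ln(x) / x^(-5) and apply L'Hôpital, or use the standard hierarchy x^(-5) ≫ |ln x| as x → 0⁺.
The indeterminate product → 0, so the limit = -1.

Final answer: -1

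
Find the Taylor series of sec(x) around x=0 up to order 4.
5·x^4/24 + x^2/2 + 1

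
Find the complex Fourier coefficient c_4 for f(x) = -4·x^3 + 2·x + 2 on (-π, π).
Compute the real Fourier coefficients first: a_4 = 0, b_4 = -7/4 + 2·π^2.
Then c_4 = (a_4 − i·b_4)/2 = -i·π^2 + 7·i/8.

Final answer: -i·π^2 + 7·i/8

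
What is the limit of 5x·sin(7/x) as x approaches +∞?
As x → +∞: let u = 7/x → 0⁺; then 5·x·sin(7/x) = 5·7·sin(u)/u → 5·7·1 = 35.
Limit = 35.

Final answer: 35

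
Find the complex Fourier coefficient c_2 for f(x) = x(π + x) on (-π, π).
Compute the real Fourier coefficients first: a_2 = 1, b_2 = -π.
Then c_2 = (a_2 − i·b_2)/2 = 1/2 + i·π/2.

Final answer: 1/2 + i·π/2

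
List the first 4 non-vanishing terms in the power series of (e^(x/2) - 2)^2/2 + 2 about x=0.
x^4/64 + x^3/24 - x/2 + 5/2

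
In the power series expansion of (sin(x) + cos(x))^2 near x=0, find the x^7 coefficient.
Expand to order 7: (sin(x) + cos(x))^2 = -8·x^7/315 + 4·x^5/15 - 4·x^3/3 + 2·x + 1 + O(x^8).
The coefficient of x^7 is -8/315.

Final answer: -8/315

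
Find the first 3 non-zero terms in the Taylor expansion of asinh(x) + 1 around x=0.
-x^3/6 + x + 1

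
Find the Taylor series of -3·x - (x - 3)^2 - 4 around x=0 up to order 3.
-x^2 + 3·x - 13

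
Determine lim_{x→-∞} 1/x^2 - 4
Evaluate the dominant behaviour as x → -∞; each term tends to a finite value or vanishes.
Limit = -4.

Final answer: -4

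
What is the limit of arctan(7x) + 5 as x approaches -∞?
Evaluate the dominant behaviour as x → -∞; each term tends to a finite value or vanishes.
Limit = 5 - π/2.

Final answer: 5 - π/2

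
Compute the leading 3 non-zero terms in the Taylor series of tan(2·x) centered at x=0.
64·x^5/15 + 8·x^3/3 + 2·x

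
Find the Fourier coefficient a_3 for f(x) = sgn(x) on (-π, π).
a_3 = (1/π) ∫_{-π}^{π} f(x)·cos(3x) dx.
Evaluate the integral (use parity and integration by parts as needed): a_3 = 0.

Final answer: 0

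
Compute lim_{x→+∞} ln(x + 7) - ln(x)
This is an ∞ − ∞ indeterminate form.
Combine the logarithms: ln(x+7) − ln(x) = ln((x+7)/(x)) = ln(1 + 7/(x)) → ln(1) = 0.
Limit = 0.

Final answer: 0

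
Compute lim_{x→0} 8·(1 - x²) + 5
Direct substitution at x = 0 gives 13.

Final answer: 13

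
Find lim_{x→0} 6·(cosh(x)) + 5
Direct substitution at x = 0 gives 11.

Final answer: 11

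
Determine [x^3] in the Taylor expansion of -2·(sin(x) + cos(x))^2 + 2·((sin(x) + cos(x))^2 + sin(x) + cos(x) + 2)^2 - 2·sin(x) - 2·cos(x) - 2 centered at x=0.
Expand to order 3: -2·(sin(x) + cos(x))^2 + 2·((sin(x) + cos(x))^2 + sin(x) + cos(x) + 2)^2 - 2·sin(x) - 2·cos(x) - 2 = -27·x^3 + 11·x^2 + 42·x + 26 + O(x^4).
The coefficient of x^3 is -27.

Final answer: -27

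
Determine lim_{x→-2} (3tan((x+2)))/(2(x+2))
Both numerator and denominator → 0 as x → -2; this is a 0/0 indeterminate form.
Expand each to leading order near x = -2: numerator ~ 3·(x + 2), denominator ~ 2·(x + 2).
The limit of the ratio is 3/2.

Final answer: 3/2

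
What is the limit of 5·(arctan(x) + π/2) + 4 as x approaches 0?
Direct substitution at x = 0 gives 4 + 5·π/2.

Final answer: 4 + 5·π/2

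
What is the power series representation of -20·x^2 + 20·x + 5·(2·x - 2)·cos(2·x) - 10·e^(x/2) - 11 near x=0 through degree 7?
-19115·x^7/21504 + 455·x^6/512 + 853·x^5/128 - 1285·x^4/192 - 485·x^3/24 - 5·x^2/4 + 25·x - 31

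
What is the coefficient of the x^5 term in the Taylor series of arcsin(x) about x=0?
Expand to order 5: arcsin(x) = 3·x^5/40 + x^3/6 + x + O(x^6).
The coefficient of x^5 is 3/40.

Final answer: 3/40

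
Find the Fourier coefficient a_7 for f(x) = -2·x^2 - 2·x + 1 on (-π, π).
a_7 = (1/π) ∫_{-π}^{π} f(x)·cos(7x) dx.
Evaluate the integral (use parity and integration by parts as needed): a_7 = 8/49.

Final answer: 8/49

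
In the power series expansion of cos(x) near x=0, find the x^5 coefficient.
Expand to order 5: cos(x) = x^4/24 - x^2/2 + 1 + O(x^6).
The coefficient of x^5 is 0.

Final answer: 0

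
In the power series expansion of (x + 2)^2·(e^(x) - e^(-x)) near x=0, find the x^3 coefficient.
Expand to order 3: (x + 2)^2·(e^(x) - e^(-x)) = 10·x^3/3 + 8·x^2 + 8·x + O(x^4).
The coefficient of x^3 is 10/3.

Final answer: 10/3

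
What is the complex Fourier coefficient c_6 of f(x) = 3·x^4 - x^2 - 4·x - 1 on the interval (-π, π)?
Compute the real Fourier coefficients first: a_6 = -2/9 + 2·π^2/3, b_6 = 4/3.
Then c_6 = (a_6 − i·b_6)/2 = -1/9 + π^2/3 - 2·i/3.

Final answer: -1/9 + π^2/3 - 2·i/3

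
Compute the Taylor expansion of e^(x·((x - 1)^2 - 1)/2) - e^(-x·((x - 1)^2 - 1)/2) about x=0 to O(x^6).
x^3 - 2·x^2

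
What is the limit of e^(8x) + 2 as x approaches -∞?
Evaluate the dominant behaviour as x → -∞; each term tends to a finite value or vanishes.
Limit = 2.

Final answer: 2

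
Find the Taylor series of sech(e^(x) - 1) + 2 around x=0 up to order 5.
7·x^5/24 - x^4/12 - x^3/2 - x^2/2 + 3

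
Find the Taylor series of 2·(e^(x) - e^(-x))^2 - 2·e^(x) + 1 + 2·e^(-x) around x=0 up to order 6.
16·x^6/45 - x^5/30 + 8·x^4/3 - 2·x^3/3 + 8·x^2 - 4·x + 1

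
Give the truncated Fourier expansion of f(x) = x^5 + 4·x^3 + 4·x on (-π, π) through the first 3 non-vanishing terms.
(-32·π^2 + 2·π^4 + 200)·sin(x) + (-π^4 - 11/2 + π^2)·sin(2·x) + (152/81 + 32·π^2/27 + 2·π^4/3)·sin(3·x)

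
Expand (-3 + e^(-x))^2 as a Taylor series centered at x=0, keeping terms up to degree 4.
5·x^4/12 - x^3/3 - x^2 + 4·x + 4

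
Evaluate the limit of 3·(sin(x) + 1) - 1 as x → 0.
Direct substitution at x = 0 gives 2.

Final answer: 2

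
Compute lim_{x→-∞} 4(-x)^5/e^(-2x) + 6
The quotient is an ∞/∞ indeterminate form as x → -∞.
Compare growth rates of the dominant terms (exponentials ≫ polynomials ≫ logarithms), or apply L'Hôpital's rule; the quotient → 0.
Adding the constant: 0 + 6 = 6. Limit = 6.

Final answer: 6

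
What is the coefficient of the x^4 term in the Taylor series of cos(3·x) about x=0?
Expand to order 4: cos(3·x) = 27·x^4/8 - 9·x^2/2 + 1 + O(x^5).
The coefficient of x^4 is 27/8.

Final answer: 27/8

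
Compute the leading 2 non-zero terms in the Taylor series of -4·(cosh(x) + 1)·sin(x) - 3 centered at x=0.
-8·x - 3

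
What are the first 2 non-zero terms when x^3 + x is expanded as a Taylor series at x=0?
x^3 + x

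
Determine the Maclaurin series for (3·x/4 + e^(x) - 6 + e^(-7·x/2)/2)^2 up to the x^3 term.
981·x^3/32 - 513·x^2/16 + 81/4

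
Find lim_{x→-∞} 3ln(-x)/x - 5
The quotient is an ∞/∞ indeterminate form as x → -∞.
Compare growth rates of the dominant terms (exponentials ≫ polynomials ≫ logarithms), or apply L'Hôpital's rule; the quotient → 0.
Adding the constant: 0 - 5 = -5. Limit = -5.

Final answer: -5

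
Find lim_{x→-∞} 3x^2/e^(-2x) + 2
The quotient is an ∞/∞ indeterminate form as x → -∞.
Compare growth rates of the dominant terms (exponentials ≫ polynomials ≫ logarithms), or apply L'Hôpital's rule; the quotient → 0.
Adding the constant: 0 + 2 = 2. Limit = 2.

Final answer: 2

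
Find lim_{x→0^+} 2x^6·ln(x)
This is a 0·∞ indeterminate form at x → 0⁺.
Rewrite the product as 2·ln(x) / x^(-6) and apply L'Hôpital, or use the standard hierarchy x^(-6) ≫ |ln x| as x → 0⁺.
The indeterminate product → 0, so the limit = 0.

Final answer: 0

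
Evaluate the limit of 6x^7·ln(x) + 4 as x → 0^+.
The product is a 0·∞ indeterminate form at x → 0⁺.
Rewrite the product as 6·ln(x) / x^(-7) and apply L'Hôpital, or use the standard hierarchy x^(-7) ≫ |ln x| as x → 0⁺.
The indeterminate product → 0, so the limit = 4.

Final answer: 4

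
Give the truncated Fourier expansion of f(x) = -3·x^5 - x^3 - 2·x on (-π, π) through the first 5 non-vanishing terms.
(-712 - 6·π^4 + 118·π^2)·sin(x) + (-14·π^2 + 23 + 3·π^4)·sin(2·x) + (-2·π^4 - 104/27 + 34·π^2/9)·sin(3·x) + (-11·π^2/8 + 97/64 + 3·π^4/2)·sin(4·x) + (-6·π^4/5 - 584/625 + 14·π^2/25)·sin(5·x)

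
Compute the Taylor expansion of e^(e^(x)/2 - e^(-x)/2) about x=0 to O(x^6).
x^5/10 + 5·x^4/24 + x^3/3 + x^2/2 + x + 1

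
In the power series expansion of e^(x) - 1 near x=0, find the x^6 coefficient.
Expand to order 6: e^(x) - 1 = x^6/720 + x^5/120 + x^4/24 + x^3/6 + x^2/2 + x + O(x^7).
The coefficient of x^6 is 1/720.

Final answer: 1/720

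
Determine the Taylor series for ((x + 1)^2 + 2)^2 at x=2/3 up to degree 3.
1849/81 + 860·(x - 2/3)/27 + 62·(x - 2/3)^2/3 + 20·(x - 2/3)^3/3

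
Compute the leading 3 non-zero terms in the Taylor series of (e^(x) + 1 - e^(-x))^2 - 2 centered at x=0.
4·x^2 + 4·x - 1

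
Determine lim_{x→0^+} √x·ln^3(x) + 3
The product is a 0·∞ indeterminate form at x → 0⁺.
Rewrite the product as ln^3(x) / x^(-1/2) and apply L'Hôpital, or use the standard hierarchy x^(-1/2) ≫ |ln x|^3 as x → 0⁺.
The indeterminate product → 0, so the limit = 3.

Final answer: 3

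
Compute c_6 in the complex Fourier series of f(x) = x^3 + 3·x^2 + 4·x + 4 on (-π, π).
Compute the real Fourier coefficients first: a_6 = 1/3, b_6 = -π^2/3 - 23/18.
Then c_6 = (a_6 − i·b_6)/2 = 1/6 + 23·i/36 + i·π^2/6.

Final answer: 1/6 + 23·i/36 + i·π^2/6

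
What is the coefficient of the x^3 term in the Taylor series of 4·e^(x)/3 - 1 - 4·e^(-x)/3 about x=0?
Expand to order 3: 4·e^(x)/3 - 1 - 4·e^(-x)/3 = 4·x^3/9 + 8·x/3 - 1 + O(x^4).
The coefficient of x^3 is 4/9.

Final answer: 4/9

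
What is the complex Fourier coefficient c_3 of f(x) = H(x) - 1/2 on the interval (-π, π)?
Compute the real Fourier coefficients first: a_3 = 0, b_3 = 2/(3·π).
Then c_3 = (a_3 − i·b_3)/2 = -i/(3·π).

Final answer: -i/(3·π)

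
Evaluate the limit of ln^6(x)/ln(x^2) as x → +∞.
This is an ∞/∞ indeterminate form as x → +∞.
Write ln(x^2) = 2·ln(x), reducing the quotient to ln^5(x)/2 → ∞.
Limit = ∞.

Final answer: ∞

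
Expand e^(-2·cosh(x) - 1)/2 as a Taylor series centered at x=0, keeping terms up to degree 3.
-x^2·e^(-3)/2 + e^(-3)/2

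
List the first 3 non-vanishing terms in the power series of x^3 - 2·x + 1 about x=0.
x^3 - 2·x + 1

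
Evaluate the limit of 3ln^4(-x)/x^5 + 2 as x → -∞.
The quotient is an ∞/∞ indeterminate form as x → -∞.
Compare growth rates of the dominant terms (exponentials ≫ polynomials ≫ logarithms), or apply L'Hôpital's rule; the quotient → 0.
Adding the constant: 0 + 2 = 2. Limit = 2.

Final answer: 2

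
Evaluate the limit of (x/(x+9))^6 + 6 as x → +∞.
As x → +∞: x/(x+9) = 1/(1 + 9/x) → 1, and the 6th power of a limit-1 base also → 1; with the additive constant, 1 + 6 = 7.
Limit = 7.

Final answer: 7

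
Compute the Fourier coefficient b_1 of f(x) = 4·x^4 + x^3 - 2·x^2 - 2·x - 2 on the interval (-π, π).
b_1 = (1/π) ∫_{-π}^{π} f(x)·sin(1x) dx.
Evaluate the integral (use parity and integration by parts as needed): b_1 = -16 + 2·π^2.

Final answer: -16 + 2·π^2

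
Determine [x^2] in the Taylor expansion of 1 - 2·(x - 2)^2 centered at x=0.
Expand to order 2: 1 - 2·(x - 2)^2 = -2·x^2 + 8·x - 7 + O(x^3).
The coefficient of x^2 is -2.

Final answer: -2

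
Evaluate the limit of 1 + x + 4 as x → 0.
Direct substitution at x = 0 gives 5.

Final answer: 5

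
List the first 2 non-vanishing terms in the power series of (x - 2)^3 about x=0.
12·x - 8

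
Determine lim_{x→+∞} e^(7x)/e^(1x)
This is an ∞/∞ indeterminate form as x → +∞.
Rewrite e^(7x)/e^(1x) = e^((7−1)x) = e^(6x); the exponent coefficient is 6 > 0 so e^(6x) → ∞.
Limit = ∞.

Final answer: ∞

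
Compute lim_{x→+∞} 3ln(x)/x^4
This is an ∞/∞ indeterminate form as x → +∞.
The polynomial denominator x^4 dominates the logarithmic numerator (any positive power of x ≫ ln(x) as x → ∞), so the quotient → 0.
Limit = 0.

Final answer: 0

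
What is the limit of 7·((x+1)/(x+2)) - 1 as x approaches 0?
Direct substitution at x = 0 gives 5/2.

Final answer: 5/2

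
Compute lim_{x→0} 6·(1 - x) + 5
Direct substitution at x = 0 gives 11.

Final answer: 11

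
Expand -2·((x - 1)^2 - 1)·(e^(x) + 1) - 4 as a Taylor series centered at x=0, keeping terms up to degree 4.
-x^4/3 + 8·x - 4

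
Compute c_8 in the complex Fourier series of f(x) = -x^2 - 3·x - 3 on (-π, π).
Compute the real Fourier coefficients first: a_8 = -1/16, b_8 = 3/4.
Then c_8 = (a_8 − i·b_8)/2 = -1/32 - 3·i/8.

Final answer: -1/32 - 3·i/8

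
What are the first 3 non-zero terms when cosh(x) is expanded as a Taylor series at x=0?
x^4/24 + x^2/2 + 1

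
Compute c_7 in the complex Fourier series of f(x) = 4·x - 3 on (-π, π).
Compute the real Fourier coefficients first: a_7 = 0, b_7 = 8/7.
Then c_7 = (a_7 − i·b_7)/2 = -4·i/7.

Final answer: -4·i/7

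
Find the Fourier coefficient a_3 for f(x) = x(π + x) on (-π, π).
a_3 = (1/π) ∫_{-π}^{π} f(x)·cos(3x) dx.
Evaluate the integral (use parity and integration by parts as needed): a_3 = -4/9.

Final answer: -4/9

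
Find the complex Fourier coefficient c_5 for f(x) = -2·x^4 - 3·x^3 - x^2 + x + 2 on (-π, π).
Compute the real Fourier coefficients first: a_5 = 4/625 + 16·π^2/25, b_5 = 86/125 - 6·π^2/5.
Then c_5 = (a_5 − i·b_5)/2 = 2/625 + 8·π^2/25 - 43·i/125 + 3·i·π^2/5.

Final answer: 2/625 + 8·π^2/25 - 43·i/125 + 3·i·π^2/5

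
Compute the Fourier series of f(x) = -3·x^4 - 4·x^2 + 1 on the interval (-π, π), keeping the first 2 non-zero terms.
(-128 + 24·π^2)·cos(x) - 3·π^4/5 - 4·π^2/3 + 1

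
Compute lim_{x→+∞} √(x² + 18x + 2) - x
This is an ∞ − ∞ indeterminate form.
Multiply and divide by the conjugate √(x²+18x + 2) + x; the x² terms cancel, leaving (18x + 2)/(√(x²+18x + 2)+x) → 18/2 = 9.
Limit = 9.

Final answer: 9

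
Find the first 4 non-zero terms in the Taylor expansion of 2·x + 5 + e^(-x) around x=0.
-x^3/6 + x^2/2 + x + 6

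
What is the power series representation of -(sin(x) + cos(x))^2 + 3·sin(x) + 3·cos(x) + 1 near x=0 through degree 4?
x^4/8 + 5·x^3/6 - 3·x^2/2 + x + 3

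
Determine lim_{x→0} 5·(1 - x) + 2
Direct substitution at x = 0 gives 7.

Final answer: 7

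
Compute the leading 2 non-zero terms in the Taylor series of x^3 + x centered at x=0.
x^3 + x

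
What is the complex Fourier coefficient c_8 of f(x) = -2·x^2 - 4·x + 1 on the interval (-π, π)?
Compute the real Fourier coefficients first: a_8 = -1/8, b_8 = 1.
Then c_8 = (a_8 − i·b_8)/2 = -1/16 - i/2.

Final answer: -1/16 - i/2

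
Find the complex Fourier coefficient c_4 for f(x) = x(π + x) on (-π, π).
Compute the real Fourier coefficients first: a_4 = 1/4, b_4 = -π/2.
Then c_4 = (a_4 − i·b_4)/2 = 1/8 + i·π/4.

Final answer: 1/8 + i·π/4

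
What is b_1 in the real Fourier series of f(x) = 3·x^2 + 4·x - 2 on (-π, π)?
b_1 = (1/π) ∫_{-π}^{π} f(x)·sin(1x) dx.
Evaluate the integral (use parity and integration by parts as needed): b_1 = 8.

Final answer: 8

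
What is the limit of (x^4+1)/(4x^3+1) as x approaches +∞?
This is an ∞/∞ indeterminate form as x → +∞.
Divide numerator and denominator by x^4 and let the lower-order terms vanish; the numerator's degree 4 exceeds the denominator's degree 3, so the quotient diverges.
Limit = ∞.

Final answer: ∞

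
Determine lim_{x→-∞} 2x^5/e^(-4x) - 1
The quotient is an ∞/∞ indeterminate form as x → -∞.
Compare growth rates of the dominant terms (exponentials ≫ polynomials ≫ logarithms), or apply L'Hôpital's rule; the quotient → 0.
Adding the constant: 0 - 1 = -1. Limit = -1.

Final answer: -1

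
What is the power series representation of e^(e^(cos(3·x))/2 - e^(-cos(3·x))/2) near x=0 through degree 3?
x^2·(-9·e^(-e^(-1)/2 + 1 + e/2)/4 - 9·e^(-1 - e^(-1)/2 + e/2)/4) + e^(-e^(-1)/2 + e/2)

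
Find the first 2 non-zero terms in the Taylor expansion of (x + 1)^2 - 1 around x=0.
x^2 + 2·x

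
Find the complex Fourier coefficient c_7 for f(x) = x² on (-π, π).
Compute the real Fourier coefficients first: a_7 = -4/49, b_7 = 0.
Then c_7 = (a_7 − i·b_7)/2 = -2/49.

Final answer: -2/49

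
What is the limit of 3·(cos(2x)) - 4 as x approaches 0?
Direct substitution at x = 0 gives -1.

Final answer: -1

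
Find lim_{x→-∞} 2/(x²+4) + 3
Evaluate the dominant behaviour as x → -∞; each term tends to a finite value or vanishes.
Limit = 3.

Final answer: 3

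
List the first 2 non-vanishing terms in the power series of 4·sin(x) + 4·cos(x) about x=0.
4·x + 4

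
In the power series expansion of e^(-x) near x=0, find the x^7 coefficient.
Expand to order 7: e^(-x) = -x^7/5040 + x^6/720 - x^5/120 + x^4/24 - x^3/6 + x^2/2 - x + 1 + O(x^8).
The coefficient of x^7 is -1/5040.

Final answer: -1/5040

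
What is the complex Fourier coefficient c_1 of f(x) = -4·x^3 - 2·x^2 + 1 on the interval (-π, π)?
Compute the real Fourier coefficients first: a_1 = 8, b_1 = 48 - 8·π^2.
Then c_1 = (a_1 − i·b_1)/2 = 4 - 24·i + 4·i·π^2.

Final answer: 4 - 24·i + 4·i·π^2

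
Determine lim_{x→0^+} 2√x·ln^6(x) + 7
The product is a 0·∞ indeterminate form at x → 0⁺.
Rewrite the product as 2·ln^6(x) / x^(-1/2) and apply L'Hôpital, or use the standard hierarchy x^(-1/2) ≫ |ln x|^6 as x → 0⁺.
The indeterminate product → 0, so the limit = 7.

Final answer: 7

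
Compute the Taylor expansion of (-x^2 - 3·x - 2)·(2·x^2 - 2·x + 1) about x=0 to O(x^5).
-2·x^4 - 4·x^3 + x^2 + x - 2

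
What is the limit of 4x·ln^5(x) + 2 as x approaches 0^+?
The product is a 0·∞ indeterminate form at x → 0⁺.
Rewrite the product as 4·ln^5(x) / x^(-1) and apply L'Hôpital, or use the standard hierarchy x^(-1) ≫ |ln x|^5 as x → 0⁺.
The indeterminate product → 0, so the limit = 2.

Final answer: 2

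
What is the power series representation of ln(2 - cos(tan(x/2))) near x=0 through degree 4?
x^4/96 + x^2/8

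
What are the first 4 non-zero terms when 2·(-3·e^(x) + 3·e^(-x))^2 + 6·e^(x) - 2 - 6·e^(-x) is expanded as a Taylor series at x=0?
2·x^3 + 72·x^2 + 12·x - 2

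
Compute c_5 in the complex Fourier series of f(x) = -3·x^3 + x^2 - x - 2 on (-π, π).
Compute the real Fourier coefficients first: a_5 = -4/25, b_5 = -6·π^2/5 - 14/125.
Then c_5 = (a_5 − i·b_5)/2 = -2/25 + 7·i/125 + 3·i·π^2/5.

Final answer: -2/25 + 7·i/125 + 3·i·π^2/5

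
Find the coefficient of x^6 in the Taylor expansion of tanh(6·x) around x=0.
Expand to order 6: tanh(6·x) = 5184·x^5/5 - 72·x^3 + 6·x + O(x^7).
The coefficient of x^6 is 0.

Final answer: 0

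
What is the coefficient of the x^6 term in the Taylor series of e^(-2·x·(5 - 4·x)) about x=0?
Expand to order 6: e^(-2·x·(5 - 4·x)) = 57668·x^6/9 - 7460·x^5/3 + 2546·x^4/3 - 740·x^3/3 + 58·x^2 - 10·x + 1 + O(x^7).
The coefficient of x^6 is 57668/9.

Final answer: 57668/9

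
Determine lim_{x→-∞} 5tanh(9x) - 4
Evaluate the dominant behaviour as x → -∞; each term tends to a finite value or vanishes.
Limit = -9.

Final answer: -9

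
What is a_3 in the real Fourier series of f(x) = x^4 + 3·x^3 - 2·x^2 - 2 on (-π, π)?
a_3 = (1/π) ∫_{-π}^{π} f(x)·cos(3x) dx.
Evaluate the integral (use parity and integration by parts as needed): a_3 = 40/27 - 8·π^2/9.

Final answer: 40/27 - 8·π^2/9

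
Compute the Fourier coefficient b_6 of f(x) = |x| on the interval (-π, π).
b_6 = (1/π) ∫_{-π}^{π} f(x)·sin(6x) dx.
Evaluate the integral (use parity and integration by parts as needed): b_6 = 0.

Final answer: 0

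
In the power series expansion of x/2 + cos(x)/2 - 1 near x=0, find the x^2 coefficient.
Expand to order 2: x/2 + cos(x)/2 - 1 = -x^2/4 + x/2 - 1/2 + O(x^3).
The coefficient of x^2 is -1/4.

Final answer: -1/4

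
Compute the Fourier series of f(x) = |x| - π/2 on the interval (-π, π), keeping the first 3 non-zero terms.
-4·cos(x)/π - 4·cos(3·x)/(9·π) - 4·cos(5·x)/(25·π)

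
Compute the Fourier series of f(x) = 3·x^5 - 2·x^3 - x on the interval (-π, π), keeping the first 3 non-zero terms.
(-124·π^2 + 6·π^4 + 742)·sin(x) + (-3·π^4 - 49/2 + 17·π^2)·sin(2·x) + (-52·π^2/9 + 86/27 + 2·π^4)·sin(3·x)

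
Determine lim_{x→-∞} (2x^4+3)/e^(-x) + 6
The quotient is an ∞/∞ indeterminate form as x → -∞.
Compare growth rates of the dominant terms (exponentials ≫ polynomials ≫ logarithms), or apply L'Hôpital's rule; the quotient → 0.
Adding the constant: 0 + 6 = 6. Limit = 6.

Final answer: 6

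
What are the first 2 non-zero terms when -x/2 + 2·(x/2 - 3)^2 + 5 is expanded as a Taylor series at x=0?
23 - 13·x/2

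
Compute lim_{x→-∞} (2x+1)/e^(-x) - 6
The quotient is an ∞/∞ indeterminate form as x → -∞.
Compare growth rates of the dominant terms (exponentials ≫ polynomials ≫ logarithms), or apply L'Hôpital's rule; the quotient → 0.
Adding the constant: 0 - 6 = -6. Limit = -6.

Final answer: -6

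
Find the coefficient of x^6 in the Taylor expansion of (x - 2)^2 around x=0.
Expand to order 6: (x - 2)^2 = x^2 - 4·x + 4 + O(x^7).
The coefficient of x^6 is 0.

Final answer: 0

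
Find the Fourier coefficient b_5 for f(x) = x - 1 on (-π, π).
b_5 = (1/π) ∫_{-π}^{π} f(x)·sin(5x) dx.
Evaluate the integral (use parity and integration by parts as needed): b_5 = 2/5.

Final answer: 2/5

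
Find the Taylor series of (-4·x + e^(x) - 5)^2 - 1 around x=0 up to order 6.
x^6/120 - 3·x^5/20 - 13·x^4/12 - 13·x^3/3 + 5·x^2 + 24·x + 15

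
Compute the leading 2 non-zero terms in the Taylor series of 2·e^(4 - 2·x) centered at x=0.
-4·x·e^(4) + 2·e^(4)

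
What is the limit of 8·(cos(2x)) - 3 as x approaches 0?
Direct substitution at x = 0 gives 5.

Final answer: 5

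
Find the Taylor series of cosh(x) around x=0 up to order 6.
x^6/720 + x^4/24 + x^2/2 + 1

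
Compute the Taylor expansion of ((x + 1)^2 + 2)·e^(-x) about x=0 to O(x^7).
7·x^6/240 - 13·x^5/120 + 7·x^4/24 - x^3/2 + x^2/2 - x + 3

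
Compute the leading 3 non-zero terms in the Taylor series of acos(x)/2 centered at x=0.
-x^3/12 - x/2 + π/4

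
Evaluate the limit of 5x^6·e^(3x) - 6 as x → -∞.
The product is a 0·∞ indeterminate form at x → -∞.
Rewrite the product as 5x^6 / e^(-3x) (an ∞/∞ form) and apply L'Hôpital, or use the standard hierarchy e^(3|x|) ≫ |x^6| as x → -∞.
The indeterminate product → 0, so the limit = -6.

Final answer: -6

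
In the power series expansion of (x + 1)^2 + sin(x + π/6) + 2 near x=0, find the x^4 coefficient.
Expand to order 4: (x + 1)^2 + sin(x + π/6) + 2 = x^4/48 - √(3)·x^3/12 + 3·x^2/4 + x·(√(3)/2 + 2) + 7/2 + O(x^5).
The coefficient of x^4 is 1/48.

Final answer: 1/48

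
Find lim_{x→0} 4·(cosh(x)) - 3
Direct substitution at x = 0 gives 1.

Final answer: 1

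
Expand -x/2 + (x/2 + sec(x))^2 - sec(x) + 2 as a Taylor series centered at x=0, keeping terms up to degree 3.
x^3/2 + 3·x^2/4 + x/2 + 2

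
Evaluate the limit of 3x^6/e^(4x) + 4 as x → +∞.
The quotient is an ∞/∞ indeterminate form as x → +∞.
The exponential denominator e^(4x) dominates the polynomial numerator (e^x ≫ x^6 as x → ∞), so the quotient → 0.
Adding the constant: 0 + 4 = 4. Limit = 4.

Final answer: 4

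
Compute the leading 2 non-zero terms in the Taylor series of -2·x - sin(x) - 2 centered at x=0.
-3·x - 2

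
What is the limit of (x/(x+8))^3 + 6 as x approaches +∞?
As x → +∞: x/(x+8) = 1/(1 + 8/x) → 1, and the 3rd power of a limit-1 base also → 1; with the additive constant, 1 + 6 = 7.
Limit = 7.

Final answer: 7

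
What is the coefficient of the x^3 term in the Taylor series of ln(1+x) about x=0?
Expand to order 3: ln(1+x) = x^3/3 - x^2/2 + x + O(x^4).
The coefficient of x^3 is 1/3.

Final answer: 1/3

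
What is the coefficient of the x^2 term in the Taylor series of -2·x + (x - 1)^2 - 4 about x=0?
Expand to order 2: -2·x + (x - 1)^2 - 4 = x^2 - 4·x - 3 + O(x^3).
The coefficient of x^2 is 1.

Final answer: 1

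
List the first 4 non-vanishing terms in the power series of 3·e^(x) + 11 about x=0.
x^3/2 + 3·x^2/2 + 3·x + 14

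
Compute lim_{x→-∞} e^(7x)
Evaluate the dominant behaviour as x → -∞; each term tends to a finite value or vanishes.
Limit = 0.

Final answer: 0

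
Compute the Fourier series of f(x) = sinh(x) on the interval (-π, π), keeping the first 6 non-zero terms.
sin(x)·sinh(π)/π - 4·sin(2·x)·sinh(π)/(5·π) + 3·sin(3·x)·sinh(π)/(5·π) - 8·sin(4·x)·sinh(π)/(17·π) + 5·sin(5·x)·sinh(π)/(13·π) - 12·sin(6·x)·sinh(π)/(37·π)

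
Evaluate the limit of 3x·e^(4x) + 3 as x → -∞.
The product is a 0·∞ indeterminate form at x → -∞.
Rewrite the product as 3x / e^(-4x) (an ∞/∞ form) and apply L'Hôpital, or use the standard hierarchy e^(4|x|) ≫ |x| as x → -∞.
The indeterminate product → 0, so the limit = 3.

Final answer: 3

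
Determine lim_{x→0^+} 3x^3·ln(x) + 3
The product is a 0·∞ indeterminate form at x → 0⁺.
Rewrite the product as 3·ln(x) / x^(-3) and apply L'Hôpital, or use the standard hierarchy x^(-3) ≫ |ln x| as x → 0⁺.
The indeterminate product → 0, so the limit = 3.

Final answer: 3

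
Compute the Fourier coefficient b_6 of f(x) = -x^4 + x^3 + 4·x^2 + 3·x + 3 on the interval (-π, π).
b_6 = (1/π) ∫_{-π}^{π} f(x)·sin(6x) dx.
Evaluate the integral (use parity and integration by parts as needed): b_6 = -π^2/3 - 17/18.

Final answer: -π^2/3 - 17/18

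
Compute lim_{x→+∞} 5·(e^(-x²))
Evaluate the dominant behaviour as x → +∞; each term tends to a finite value or vanishes.
Limit = 0.

Final answer: 0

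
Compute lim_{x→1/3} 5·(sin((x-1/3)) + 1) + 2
Direct substitution at x = 1/3 gives 7.

Final answer: 7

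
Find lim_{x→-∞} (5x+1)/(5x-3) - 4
Evaluate the dominant behaviour as x → -∞; each term tends to a finite value or vanishes.
Limit = -3.

Final answer: -3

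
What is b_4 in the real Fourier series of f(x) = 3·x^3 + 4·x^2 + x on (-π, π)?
b_4 = (1/π) ∫_{-π}^{π} f(x)·sin(4x) dx.
Evaluate the integral (use parity and integration by parts as needed): b_4 = 1/16 - 3·π^2/2.

Final answer: 1/16 - 3·π^2/2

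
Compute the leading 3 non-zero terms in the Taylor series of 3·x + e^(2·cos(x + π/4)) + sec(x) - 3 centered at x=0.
x^2·(-√(2)·e^(√(2))/2 + 1/2 + e^(√(2))) + x·(-√(2)·e^(√(2)) + 3) - 2 + e^(√(2))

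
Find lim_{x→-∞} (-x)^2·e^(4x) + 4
The product is a 0·∞ indeterminate form at x → -∞.
Rewrite the product as (-x)^2 / e^(-4x) (an ∞/∞ form) and apply L'Hôpital, or use the standard hierarchy e^(4|x|) ≫ |(-x)^2| as x → -∞.
The indeterminate product → 0, so the limit = 4.

Final answer: 4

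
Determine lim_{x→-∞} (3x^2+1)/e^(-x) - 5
The quotient is an ∞/∞ indeterminate form as x → -∞.
Compare growth rates of the dominant terms (exponentials ≫ polynomials ≫ logarithms), or apply L'Hôpital's rule; the quotient → 0.
Adding the constant: 0 - 5 = -5. Limit = -5.

Final answer: -5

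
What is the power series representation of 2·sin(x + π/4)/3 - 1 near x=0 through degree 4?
√(2)·x^4/72 - √(2)·x^3/18 - √(2)·x^2/6 + √(2)·x/3 - 1 + √(2)/3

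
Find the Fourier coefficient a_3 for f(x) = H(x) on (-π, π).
a_3 = (1/π) ∫_{-π}^{π} f(x)·cos(3x) dx.
Evaluate the integral (use parity and integration by parts as needed): a_3 = 0.

Final answer: 0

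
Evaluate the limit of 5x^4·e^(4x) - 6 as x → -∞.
The product is a 0·∞ indeterminate form at x → -∞.
Rewrite the product as 5x^4 / e^(-4x) (an ∞/∞ form) and apply L'Hôpital, or use the standard hierarchy e^(4|x|) ≫ |x^4| as x → -∞.
The indeterminate product → 0, so the limit = -6.

Final answer: -6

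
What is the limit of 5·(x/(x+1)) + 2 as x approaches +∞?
Evaluate the dominant behaviour as x → +∞; each term tends to a finite value or vanishes.
Limit = 7.

Final answer: 7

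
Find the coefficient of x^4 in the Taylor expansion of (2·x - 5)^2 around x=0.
Expand to order 4: (2·x - 5)^2 = 4·x^2 - 20·x + 25 + O(x^5).
The coefficient of x^4 is 0.

Final answer: 0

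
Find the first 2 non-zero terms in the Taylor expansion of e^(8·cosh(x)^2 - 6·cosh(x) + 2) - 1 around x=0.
5·x^2·e^(4) - 1 + e^(4)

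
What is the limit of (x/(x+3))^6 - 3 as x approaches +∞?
As x → +∞: x/(x+3) = 1/(1 + 3/x) → 1, and the 6th power of a limit-1 base also → 1; with the additive constant, 1 - 3 = -2.
Limit = -2.

Final answer: -2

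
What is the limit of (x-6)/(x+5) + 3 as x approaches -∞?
Evaluate the dominant behaviour as x → -∞; each term tends to a finite value or vanishes.
Limit = 4.

Final answer: 4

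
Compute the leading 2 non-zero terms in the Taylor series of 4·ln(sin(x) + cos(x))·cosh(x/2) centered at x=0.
-4·x^2 + 4·x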